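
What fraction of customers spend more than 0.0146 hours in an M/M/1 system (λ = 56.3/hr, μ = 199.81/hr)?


W ~ Exponential(μ−λ) for M/M/1.
μ − λ = 199.81 − 56.3 = 143.5100
P(W > t) = e^{−(μ−λ)t} = e^{−2.0952} = 0.123040

Final: 0.123040


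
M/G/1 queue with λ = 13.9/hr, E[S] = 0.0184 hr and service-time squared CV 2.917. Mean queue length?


ρ = λ·E[S] = 13.9·0.0184 = 0.2558
Lq = ρ²(1+C_s²)/(2(1−ρ)) = 0.06541·(1+2.917)/(2·0.7442)
= 0.06541·3.9170/1.4885 = 0.17214

Final: 0.17214


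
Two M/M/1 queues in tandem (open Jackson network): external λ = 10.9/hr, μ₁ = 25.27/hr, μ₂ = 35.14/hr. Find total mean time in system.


Each node sees arrival rate λ = 10.9/hr (tandem ⇒ throughput preserved).
W₁ = 1/(μ₁−λ) = 1/(25.27−10.9) = 0.06959 hr
W₂ = 1/(μ₂−λ) = 1/(35.14−10.9) = 0.04125 hr
W_total = W₁ + W₂ = 0.06959 + 0.04125 = 0.11084 hr

Final: 0.11084 hr


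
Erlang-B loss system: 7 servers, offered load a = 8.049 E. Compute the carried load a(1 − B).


B(7,8.049) = 0.310923 (Erlang-B)
Carried load = a(1 − B) = 8.049·(1 − 0.310923) = 8.049·0.689077 = 5.5464 E

Final: 5.5464 Erlangs


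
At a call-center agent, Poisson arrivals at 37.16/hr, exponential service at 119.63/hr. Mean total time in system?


W = 1/(μ−λ) = 1/(119.63 − 37.16) = 1/82.47 = 0.01213 hr

Final: 0.01213 hr


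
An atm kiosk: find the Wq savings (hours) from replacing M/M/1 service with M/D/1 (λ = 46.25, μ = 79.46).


ρ = 46.25/79.46 = 0.5821
Wq(M/M/1) = ρ/(μ−λ) = 0.5821/33.21 = 0.01753 hr
Wq(M/D/1) = ρ/(2(μ−λ)) = 0.008763 hr
Savings = 0.01753 − 0.008763 = 0.008763 hr

Final: 0.008763 hr


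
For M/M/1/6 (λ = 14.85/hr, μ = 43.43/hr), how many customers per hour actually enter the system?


ρ = 0.3419; P_K = (1−ρ)ρ^6/(1−ρ^7) = 0.001052
λ_eff = λ(1 − P_K) = 14.85·(1 − 0.001052) = 14.85·0.998948 = 14.8344 /hr

Final: 14.8344 /hr


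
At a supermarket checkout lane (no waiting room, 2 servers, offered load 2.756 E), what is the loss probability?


B(c,a) = (a^c/c!) / Σ_{k=0}^{c} a^k/k!
a^2/2! = 3.797768
Σ terms (k=0..2): 1.00000 + 2.75600 + 3.79777 = 7.553768
B = 3.797768/7.553768 = 0.502765

Final: 0.502765


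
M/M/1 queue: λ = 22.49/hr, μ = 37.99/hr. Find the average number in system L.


ρ = λ/μ = 22.49/37.99 = 0.5920
L = ρ/(1−ρ) = 0.5920/(1 − 0.5920) = 0.5920/0.4080 = 1.4510

Final: 1.4510


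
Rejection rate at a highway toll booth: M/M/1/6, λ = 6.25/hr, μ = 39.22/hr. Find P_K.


ρ = λ/μ = 6.25/39.22 = 0.1594
P_K = (1−ρ)ρ^K/(1−ρ^(K+1)) = (0.8406·0.00001638)/(1 − 0.000002610)
= 0.00001377/0.999997 = 0.00001377

Final: 0.00001377


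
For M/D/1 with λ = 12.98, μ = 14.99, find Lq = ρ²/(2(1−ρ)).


ρ = 12.98/14.99 = 0.8659
M/D/1: Lq = ρ²/(2(1−ρ)) = 0.7498/(2·0.1341) = 2.79590

Final: 2.79590


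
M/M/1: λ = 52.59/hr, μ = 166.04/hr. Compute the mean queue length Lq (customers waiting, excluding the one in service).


ρ = 52.59/166.04 = 0.3167
Lq = ρ²/(1−ρ) = 0.1003/0.6833 = 0.1468

Final: 0.1468


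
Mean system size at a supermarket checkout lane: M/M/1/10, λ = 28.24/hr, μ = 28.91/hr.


ρ = 28.24/28.91 = 0.9768
L = ρ[1 − (K+1)ρ^K + Kρ^(K+1)] / [(1−ρ)(1−ρ^(K+1))]
Numerator: 0.9768·(1 − 11·0.790981 + 10·0.772650) = 0.025111
Denominator: (0.02318)·(0.227350) = 0.005269
L = 0.025111/0.005269 = 4.7658

Final: 4.7658


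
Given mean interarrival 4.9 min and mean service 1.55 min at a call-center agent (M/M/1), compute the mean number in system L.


λ = 60/4.9 = 12.2449 /hr
μ = 60/1.55 = 38.7097 /hr
ρ = λ/μ = 12.2449/38.7097 = 0.3163
L = ρ/(1−ρ) = 0.3163/0.6837 = 0.4627

Final: 0.4627


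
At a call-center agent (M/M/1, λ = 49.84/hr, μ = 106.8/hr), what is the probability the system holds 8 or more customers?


ρ = 49.84/106.8 = 0.4667
P(N ≥ n) = ρ^n = 0.4667^8 = 0.002249

Final: 0.002249


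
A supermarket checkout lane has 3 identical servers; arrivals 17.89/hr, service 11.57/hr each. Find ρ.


ρ = λ/(cμ) = 17.89/(3·11.57) = 17.89/34.71 = 0.5154

Final: 0.5154


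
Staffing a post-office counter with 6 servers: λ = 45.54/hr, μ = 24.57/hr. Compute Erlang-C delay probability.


a = λ/μ = 1.8535; ρ = a/6 = 0.3089
P₀ = 0.156545 (from M/M/c formula)
C(c,a) = [a^c/(c!(1−ρ))]·P₀ = [40.54406/(720·0.6911)]·0.156545
= 0.08148·0.156545 = 0.012756

Final: 0.012756


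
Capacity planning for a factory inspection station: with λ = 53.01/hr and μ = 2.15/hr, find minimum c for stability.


Stability requires cμ > λ ⇔ c > λ/μ.
λ/μ = 53.01/2.15 = 24.6558
Minimum integer c = ⌊24.6558⌋ + 1 = 25
Check: 25·2.15 = 53.75 > 53.01, while 24·2.15 = 51.60 ≤ 53.01

Final: 25 servers


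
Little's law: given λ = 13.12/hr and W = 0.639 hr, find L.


L = λW = 13.12·0.639 = 8.3837

Final: 8.3837


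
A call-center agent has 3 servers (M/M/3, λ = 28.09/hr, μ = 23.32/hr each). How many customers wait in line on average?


a = λ/μ = 1.2045; ρ = a/3 = 0.4015
P₀ = 0.292679
Lq = P₀·a^c·ρ / (c!·(1−ρ)²) = 0.292679·1.74771·0.4015/(6·0.35818)
= 0.09557

Final: 0.09557


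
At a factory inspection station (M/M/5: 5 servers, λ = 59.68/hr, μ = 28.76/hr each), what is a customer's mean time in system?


a = 2.0751; ρ = 0.4150; P₀ = 0.124408
Lq = P₀·a^c·ρ/(c!(1−ρ)²) = 0.04838
Wq = Lq/λ = 0.04838/59.68 = 0.0008106 hr
W = Wq + 1/μ = 0.0008106 + 0.03477 = 0.03558 hr

Final: 0.03558 hr


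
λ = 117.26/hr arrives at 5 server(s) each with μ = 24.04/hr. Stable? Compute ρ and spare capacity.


Total capacity cμ = 5·24.04 = 120.20/hr
ρ = λ/(cμ) = 117.26/120.20 = 0.9755
Stable ⇔ ρ < 1: YES
Spare capacity = cμ − λ = 120.20 − 117.26 = 2.94/hr

Final: ρ = 0.9755; stable; margin = 2.94/hr


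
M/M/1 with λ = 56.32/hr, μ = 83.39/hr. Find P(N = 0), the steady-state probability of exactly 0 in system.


ρ = 56.32/83.39 = 0.6754
P_n = (1−ρ)·ρ^n = (1 − 0.6754)·0.6754^0 = 0.3246·1.000000 = 0.324619

Final: 0.324619


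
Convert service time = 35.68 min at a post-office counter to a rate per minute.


μ = 1/(service time) in consistent units.
1 minute = 1 min, so μ = 1/35.68 = 0.02803 per minute

Final: 0.02803 /min


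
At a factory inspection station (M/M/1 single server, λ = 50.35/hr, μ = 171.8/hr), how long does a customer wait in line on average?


ρ = 50.35/171.8 = 0.2931
Wq = ρ/(μ−λ) = 0.2931/(171.8 − 50.35) = 0.2931/121.45 = 0.002413 hr

Final: 0.002413 hr


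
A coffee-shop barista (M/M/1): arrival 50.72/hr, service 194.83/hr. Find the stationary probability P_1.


ρ = 50.72/194.83 = 0.2603
P_n = (1−ρ)·ρ^n = (1 − 0.2603)·0.2603^1 = 0.7397·0.260330 = 0.192558

Final: 0.192558


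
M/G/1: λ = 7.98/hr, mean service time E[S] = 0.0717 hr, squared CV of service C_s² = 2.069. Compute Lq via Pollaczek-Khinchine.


ρ = λ·E[S] = 7.98·0.0717 = 0.5722
Lq = ρ²(1+C_s²)/(2(1−ρ)) = 0.3274·(1+2.069)/(2·0.4278)
= 0.3274·3.0690/0.8557 = 1.17418

Final: 1.17418


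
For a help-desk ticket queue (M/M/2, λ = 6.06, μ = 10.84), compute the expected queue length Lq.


a = λ/μ = 0.5590; ρ = a/2 = 0.2795
P₀ = 0.563086
Lq = P₀·a^c·ρ / (c!·(1−ρ)²) = 0.563086·0.31253·0.2795/(2·0.51909)
= 0.04738

Final: 0.04738


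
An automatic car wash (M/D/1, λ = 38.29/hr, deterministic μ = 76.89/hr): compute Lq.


ρ = 38.29/76.89 = 0.4980
M/D/1: Lq = ρ²/(2(1−ρ)) = 0.2480/(2·0.5020) = 0.24699

Final: 0.24699


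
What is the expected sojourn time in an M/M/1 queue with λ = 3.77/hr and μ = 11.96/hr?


W = 1/(μ−λ) = 1/(11.96 − 3.77) = 1/8.19 = 0.1221 hr

Final: 0.1221 hr


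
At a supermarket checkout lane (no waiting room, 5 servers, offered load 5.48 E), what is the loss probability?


B(c,a) = (a^c/c!) / Σ_{k=0}^{c} a^k/k!
a^5/5! = 41.183338
Σ terms (k=0..5): 1.00000 + 5.48000 + 15.01520 + 27.42777 + 37.57604 + 41.18334 = 127.682342
B = 41.183338/127.682342 = 0.322545

Final: 0.322545


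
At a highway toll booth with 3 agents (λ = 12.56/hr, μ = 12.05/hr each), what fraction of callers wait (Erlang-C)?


a = λ/μ = 1.0423; ρ = a/3 = 0.3474
P₀ = 0.347854 (from M/M/c formula)
C(c,a) = [a^c/(c!(1−ρ))]·P₀ = [1.13242/(6·0.6526)]·0.347854
= 0.28923·0.347854 = 0.100608

Final: 0.100608


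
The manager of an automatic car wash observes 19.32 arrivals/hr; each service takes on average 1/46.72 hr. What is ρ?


ρ = λ/μ = 19.32/46.72 = 0.4135

Final: 0.4135


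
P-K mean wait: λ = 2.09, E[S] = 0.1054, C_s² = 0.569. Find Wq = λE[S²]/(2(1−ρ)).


ρ = λ·E[S] = 2.09·0.1054 = 0.2203
E[S²] = E[S]²(1+C_s²) = 0.1054²·(1+0.569) = 0.017430
Wq = λ·E[S²]/(2(1−ρ)) = 2.09·0.017430/(2·0.7797) = 0.02336 hr

Final: 0.02336 hr


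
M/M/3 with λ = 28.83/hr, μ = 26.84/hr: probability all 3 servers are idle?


a = λ/μ = 28.83/26.84 = 1.0741; ρ = a/c = 0.3580
Σ_{k=0}^{2} a^k/k! (terms k=0..2) = 1.00000 + 1.07414 + 0.57689 = 2.65103
Tail: a^3/(3!(1−ρ)) = 1.23933/(6·0.6420) = 0.32176
P₀ = 1/(2.65103 + 0.32176) = 1/2.97279 = 0.336384

Final: 0.336384


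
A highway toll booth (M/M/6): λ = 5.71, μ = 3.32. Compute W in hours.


a = 1.7199; ρ = 0.2866; P₀ = 0.178983
Lq = P₀·a^c·ρ/(c!(1−ρ)²) = 0.003624
Wq = Lq/λ = 0.003624/5.71 = 0.0006347 hr
W = Wq + 1/μ = 0.0006347 + 0.30120 = 0.30184 hr

Final: 0.30184 hr


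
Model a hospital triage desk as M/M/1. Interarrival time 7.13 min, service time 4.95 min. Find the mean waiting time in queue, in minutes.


λ = 60/7.13 = 8.4151 /hr
μ = 60/4.95 = 12.1212 /hr
ρ = λ/μ = 8.4151/12.1212 = 0.6942
Wq = ρ/(μ−λ) = 0.6942/(12.1212−8.4151) = 0.18733 hr
In minutes: 0.18733·60 = 11.240 min

Final: 11.240 min


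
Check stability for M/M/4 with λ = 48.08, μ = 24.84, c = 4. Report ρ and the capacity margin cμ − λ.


Total capacity cμ = 4·24.84 = 99.36/hr
ρ = λ/(cμ) = 48.08/99.36 = 0.4839
Stable ⇔ ρ < 1: YES
Spare capacity = cμ − λ = 99.36 − 48.08 = 51.28/hr

Final: ρ = 0.4839; stable; margin = 51.28/hr


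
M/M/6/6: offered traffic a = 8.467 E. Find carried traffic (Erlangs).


B(6,8.467) = 0.414363 (Erlang-B)
Carried load = a(1 − B) = 8.467·(1 − 0.414363) = 8.467·0.585637 = 4.9586 E

Final: 4.9586 Erlangs


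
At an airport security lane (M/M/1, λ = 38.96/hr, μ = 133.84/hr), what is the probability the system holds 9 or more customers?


ρ = 38.96/133.84 = 0.2911
P(N ≥ n) = ρ^n = 0.2911^9 = 0.00001501

Final: 0.00001501


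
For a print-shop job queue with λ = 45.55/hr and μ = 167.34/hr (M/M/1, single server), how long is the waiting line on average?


ρ = 45.55/167.34 = 0.2722
Lq = ρ²/(1−ρ) = 0.07409/0.7278 = 0.1018

Final: 0.1018


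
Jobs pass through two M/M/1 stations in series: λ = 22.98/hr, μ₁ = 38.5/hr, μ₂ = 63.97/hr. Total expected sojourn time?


Each node sees arrival rate λ = 22.98/hr (tandem ⇒ throughput preserved).
W₁ = 1/(μ₁−λ) = 1/(38.5−22.98) = 0.06443 hr
W₂ = 1/(μ₂−λ) = 1/(63.97−22.98) = 0.02440 hr
W_total = W₁ + W₂ = 0.06443 + 0.02440 = 0.08883 hr

Final: 0.08883 hr


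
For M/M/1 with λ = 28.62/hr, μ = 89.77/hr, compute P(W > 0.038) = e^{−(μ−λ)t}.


W ~ Exponential(μ−λ) for M/M/1.
μ − λ = 89.77 − 28.62 = 61.1500
P(W > t) = e^{−(μ−λ)t} = e^{−2.3237} = 0.097911

Final: 0.097911


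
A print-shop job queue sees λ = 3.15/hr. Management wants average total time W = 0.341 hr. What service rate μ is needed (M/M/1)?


W = 1/(μ−λ) ⇒ μ − λ = 1/W = 1/0.341 = 2.9326
μ = λ + 1/W = 3.15 + 2.9326 = 6.0826 per hr

Final: 6.0826 /hr


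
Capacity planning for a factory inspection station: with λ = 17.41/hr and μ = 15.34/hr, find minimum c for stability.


Stability requires cμ > λ ⇔ c > λ/μ.
λ/μ = 17.41/15.34 = 1.1349
Minimum integer c = ⌊1.1349⌋ + 1 = 2
Check: 2·15.34 = 30.68 > 17.41, while 1·15.34 = 15.34 ≤ 17.41

Final: 2 servers


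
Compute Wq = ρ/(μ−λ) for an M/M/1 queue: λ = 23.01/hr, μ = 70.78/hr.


ρ = 23.01/70.78 = 0.3251
Wq = ρ/(μ−λ) = 0.3251/(70.78 − 23.01) = 0.3251/47.77 = 0.006805 hr

Final: 0.006805 hr


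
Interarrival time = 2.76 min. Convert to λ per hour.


λ = 1/(interarrival time) in consistent units.
1 hour = 60 min, so λ = 60/2.76 = 21.7391 per hour

Final: 21.7391 /hr


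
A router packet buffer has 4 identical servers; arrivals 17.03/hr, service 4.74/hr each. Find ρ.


ρ = λ/(cμ) = 17.03/(4·4.74) = 17.03/18.96 = 0.8982

Final: 0.8982


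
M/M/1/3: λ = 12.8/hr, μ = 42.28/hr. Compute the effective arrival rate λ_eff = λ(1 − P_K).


ρ = 0.3027; P_K = (1−ρ)ρ^3/(1−ρ^4) = 0.019511
λ_eff = λ(1 − P_K) = 12.8·(1 − 0.019511) = 12.8·0.980489 = 12.5503 /hr

Final: 12.5503 /hr


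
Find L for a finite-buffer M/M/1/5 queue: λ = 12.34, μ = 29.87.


ρ = 12.34/29.87 = 0.4131
L = ρ[1 − (K+1)ρ^K + Kρ^(K+1)] / [(1−ρ)(1−ρ^(K+1))]
Numerator: 0.4131·(1 − 6·0.012034 + 5·0.004971) = 0.393564
Denominator: (0.5869)·(0.995029) = 0.583959
L = 0.393564/0.583959 = 0.6740

Final: 0.6740


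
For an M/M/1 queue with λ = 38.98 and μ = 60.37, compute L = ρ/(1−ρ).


ρ = λ/μ = 38.98/60.37 = 0.6457
L = ρ/(1−ρ) = 0.6457/(1 − 0.6457) = 0.6457/0.3543 = 1.8223

Final: 1.8223


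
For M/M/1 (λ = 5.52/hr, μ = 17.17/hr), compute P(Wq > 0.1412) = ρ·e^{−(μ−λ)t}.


ρ = 5.52/17.17 = 0.3215
P(Wq > t) = ρ·e^{−(μ−λ)t} = 0.3215·e^{−1.6450}
= 0.3215·0.193016 = 0.062053

Final: 0.062053


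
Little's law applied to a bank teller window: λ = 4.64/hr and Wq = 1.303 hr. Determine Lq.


Lq = λWq = 4.64·1.303 = 6.0459

Final: 6.0459


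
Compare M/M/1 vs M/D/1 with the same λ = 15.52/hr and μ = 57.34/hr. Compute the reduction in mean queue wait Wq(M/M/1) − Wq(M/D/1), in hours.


ρ = 15.52/57.34 = 0.2707
Wq(M/M/1) = ρ/(μ−λ) = 0.2707/41.82 = 0.006472 hr
Wq(M/D/1) = ρ/(2(μ−λ)) = 0.003236 hr
Savings = 0.006472 − 0.003236 = 0.003236 hr

Final: 0.003236 hr


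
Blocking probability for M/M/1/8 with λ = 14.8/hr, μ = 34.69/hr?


ρ = λ/μ = 14.8/34.69 = 0.4266
P_K = (1−ρ)ρ^K/(1−ρ^(K+1)) = (0.5734·0.001098)/(1 − 0.0004683)
= 0.0006293/0.999532 = 0.0006296

Final: 0.0006296


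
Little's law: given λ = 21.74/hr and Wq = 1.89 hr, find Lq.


Lq = λWq = 21.74·1.89 = 41.0886

Final: 41.0886


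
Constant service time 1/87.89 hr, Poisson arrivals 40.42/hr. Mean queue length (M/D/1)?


ρ = 40.42/87.89 = 0.4599
M/D/1: Lq = ρ²/(2(1−ρ)) = 0.2115/(2·0.5401) = 0.19580

Final: 0.19580


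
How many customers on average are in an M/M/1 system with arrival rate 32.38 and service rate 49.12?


ρ = λ/μ = 32.38/49.12 = 0.6592
L = ρ/(1−ρ) = 0.6592/(1 − 0.6592) = 0.6592/0.3408 = 1.9343

Final: 1.9343


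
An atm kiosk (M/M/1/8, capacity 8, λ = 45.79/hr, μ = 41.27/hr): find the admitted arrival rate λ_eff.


ρ = 1.1095; P_K = (1−ρ)ρ^8/(1−ρ^9) = 0.162472
λ_eff = λ(1 − P_K) = 45.79·(1 − 0.162472) = 45.79·0.837528 = 38.3504 /hr

Final: 38.3504 /hr


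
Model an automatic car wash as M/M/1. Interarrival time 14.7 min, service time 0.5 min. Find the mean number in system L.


λ = 60/14.7 = 4.0816 /hr
μ = 60/0.5 = 120.0000 /hr
ρ = λ/μ = 4.0816/120.0000 = 0.03401
L = ρ/(1−ρ) = 0.03401/0.9660 = 0.03521

Final: 0.03521


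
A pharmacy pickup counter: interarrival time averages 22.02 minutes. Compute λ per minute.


λ = 1/(interarrival time) in consistent units.
1 minute = 1 min, so λ = 1/22.02 = 0.04541 per minute

Final: 0.04541 /min


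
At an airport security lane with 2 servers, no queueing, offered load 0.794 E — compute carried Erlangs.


B(2,0.794) = 0.149448 (Erlang-B)
Carried load = a(1 − B) = 0.794·(1 − 0.149448) = 0.794·0.850552 = 0.6753 E

Final: 0.6753 Erlangs


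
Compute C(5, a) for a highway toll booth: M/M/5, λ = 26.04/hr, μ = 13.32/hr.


a = λ/μ = 1.9550; ρ = a/5 = 0.3910
P₀ = 0.140638 (from M/M/c formula)
C(c,a) = [a^c/(c!(1−ρ))]·P₀ = [28.55511/(120·0.6090)]·0.140638
= 0.39073·0.140638 = 0.054952

Final: 0.054952


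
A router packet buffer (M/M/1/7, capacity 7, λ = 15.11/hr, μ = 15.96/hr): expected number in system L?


ρ = 15.11/15.96 = 0.9467
L = ρ[1 − (K+1)ρ^K + Kρ^(K+1)] / [(1−ρ)(1−ρ^(K+1))]
Numerator: 0.9467·(1 − 8·0.681744 + 7·0.645435) = 0.060684
Denominator: (0.05326)·(0.354565) = 0.018883
L = 0.060684/0.018883 = 3.2136

Final: 3.2136


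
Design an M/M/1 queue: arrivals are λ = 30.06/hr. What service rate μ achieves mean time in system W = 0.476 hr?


W = 1/(μ−λ) ⇒ μ − λ = 1/W = 1/0.476 = 2.1008
μ = λ + 1/W = 30.06 + 2.1008 = 32.1608 per hr

Final: 32.1608 /hr


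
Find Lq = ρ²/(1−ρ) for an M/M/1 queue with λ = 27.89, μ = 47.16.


ρ = 27.89/47.16 = 0.5914
Lq = ρ²/(1−ρ) = 0.3497/0.4086 = 0.8559

Final: 0.8559


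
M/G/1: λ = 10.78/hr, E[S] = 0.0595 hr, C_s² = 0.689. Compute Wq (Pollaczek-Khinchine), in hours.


ρ = λ·E[S] = 10.78·0.0595 = 0.6414
E[S²] = E[S]²(1+C_s²) = 0.0595²·(1+0.689) = 0.005979
Wq = λ·E[S²]/(2(1−ρ)) = 10.78·0.005979/(2·0.3586) = 0.08988 hr

Final: 0.08988 hr


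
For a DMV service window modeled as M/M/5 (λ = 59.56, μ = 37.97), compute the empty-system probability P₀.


a = λ/μ = 59.56/37.97 = 1.5686; ρ = a/c = 0.3137
Σ_{k=0}^{4} a^k/k! (terms k=0..4) = 1.00000 + 1.56861 + 1.23026 + 0.64327 + 0.25226 = 4.69440
Tail: a^5/(5!(1−ρ)) = 9.49665/(120·0.6863) = 0.11532
P₀ = 1/(4.69440 + 0.11532) = 1/4.80971 = 0.207913

Final: 0.207913


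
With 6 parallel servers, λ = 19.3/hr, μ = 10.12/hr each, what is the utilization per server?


ρ = λ/(cμ) = 19.3/(6·10.12) = 19.3/60.72 = 0.3179

Final: 0.3179


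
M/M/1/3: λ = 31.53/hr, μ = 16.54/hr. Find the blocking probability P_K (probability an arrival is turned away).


ρ = λ/μ = 31.53/16.54 = 1.9063
P_K = (1−ρ)ρ^K/(1−ρ^(K+1)) = (-0.9063·6.927322)/(1 − 13.205470)
= -6.278148/-12.205470 = 0.514372

Final: 0.514372


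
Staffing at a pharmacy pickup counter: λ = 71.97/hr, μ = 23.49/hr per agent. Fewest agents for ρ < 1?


Stability requires cμ > λ ⇔ c > λ/μ.
λ/μ = 71.97/23.49 = 3.0639
Minimum integer c = ⌊3.0639⌋ + 1 = 4
Check: 4·23.49 = 93.96 > 71.97, while 3·23.49 = 70.47 ≤ 71.97

Final: 4 servers


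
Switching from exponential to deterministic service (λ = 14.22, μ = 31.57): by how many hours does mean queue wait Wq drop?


ρ = 14.22/31.57 = 0.4504
Wq(M/M/1) = ρ/(μ−λ) = 0.4504/17.35 = 0.02596 hr
Wq(M/D/1) = ρ/(2(μ−λ)) = 0.01298 hr
Savings = 0.02596 − 0.01298 = 0.01298 hr

Final: 0.01298 hr


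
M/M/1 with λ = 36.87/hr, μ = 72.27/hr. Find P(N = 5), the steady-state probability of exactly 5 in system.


ρ = 36.87/72.27 = 0.5102
P_n = (1−ρ)·ρ^n = (1 − 0.5102)·0.5102^5 = 0.4898·0.034560 = 0.016929

Final: 0.016929


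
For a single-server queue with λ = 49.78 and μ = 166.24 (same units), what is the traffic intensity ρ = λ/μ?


ρ = λ/μ = 49.78/166.24 = 0.2994

Final: 0.2994


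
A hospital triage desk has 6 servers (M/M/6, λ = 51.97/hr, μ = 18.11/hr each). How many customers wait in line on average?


a = λ/μ = 2.8697; ρ = a/6 = 0.4783
P₀ = 0.055991
Lq = P₀·a^c·ρ / (c!·(1−ρ)²) = 0.055991·558.47739·0.4783/(720·0.27219)
= 0.07631

Final: 0.07631


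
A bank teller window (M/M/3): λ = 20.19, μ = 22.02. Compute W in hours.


a = 0.9169; ρ = 0.3056; P₀ = 0.396470
Lq = P₀·a^c·ρ/(c!(1−ρ)²) = 0.03229
Wq = Lq/λ = 0.03229/20.19 = 0.001599 hr
W = Wq + 1/μ = 0.001599 + 0.04541 = 0.04701 hr

Final: 0.04701 hr


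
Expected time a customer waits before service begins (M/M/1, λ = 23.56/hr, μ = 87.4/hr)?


ρ = 23.56/87.4 = 0.2696
Wq = ρ/(μ−λ) = 0.2696/(87.4 − 23.56) = 0.2696/63.84 = 0.004223 hr

Final: 0.004223 hr


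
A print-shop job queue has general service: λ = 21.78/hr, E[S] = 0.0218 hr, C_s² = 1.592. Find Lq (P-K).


ρ = λ·E[S] = 21.78·0.0218 = 0.4748
Lq = ρ²(1+C_s²)/(2(1−ρ)) = 0.2254·(1+1.592)/(2·0.5252)
= 0.2254·2.5920/1.0504 = 0.55630

Final: 0.55630


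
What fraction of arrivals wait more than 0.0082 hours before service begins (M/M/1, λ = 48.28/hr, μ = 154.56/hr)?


ρ = 48.28/154.56 = 0.3124
P(Wq > t) = ρ·e^{−(μ−λ)t} = 0.3124·e^{−0.8715}
= 0.3124·0.418325 = 0.130673

Final: 0.130673


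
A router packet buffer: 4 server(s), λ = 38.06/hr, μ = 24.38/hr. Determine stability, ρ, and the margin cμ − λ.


Total capacity cμ = 4·24.38 = 97.52/hr
ρ = λ/(cμ) = 38.06/97.52 = 0.3903
Stable ⇔ ρ < 1: YES
Spare capacity = cμ − λ = 97.52 − 38.06 = 59.46/hr

Final: ρ = 0.3903; stable; margin = 59.46/hr


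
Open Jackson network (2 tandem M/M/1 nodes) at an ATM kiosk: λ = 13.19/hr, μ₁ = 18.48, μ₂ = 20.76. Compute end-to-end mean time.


Each node sees arrival rate λ = 13.19/hr (tandem ⇒ throughput preserved).
W₁ = 1/(μ₁−λ) = 1/(18.48−13.19) = 0.18904 hr
W₂ = 1/(μ₂−λ) = 1/(20.76−13.19) = 0.13210 hr
W_total = W₁ + W₂ = 0.18904 + 0.13210 = 0.32114 hr

Final: 0.32114 hr


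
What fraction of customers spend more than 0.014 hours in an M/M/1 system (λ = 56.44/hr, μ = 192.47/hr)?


W ~ Exponential(μ−λ) for M/M/1.
μ − λ = 192.47 − 56.44 = 136.0300
P(W > t) = e^{−(μ−λ)t} = e^{−1.9044} = 0.148909

Final: 0.148909


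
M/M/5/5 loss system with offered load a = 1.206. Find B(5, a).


B(c,a) = (a^c/c!) / Σ_{k=0}^{c} a^k/k!
a^5/5! = 0.021260
Σ terms (k=0..5): 1.00000 + 1.20600 + 0.72722 + 0.29234 + 0.08814 + 0.02126 = 3.334960
B = 0.021260/3.334960 = 0.006375

Final: 0.006375


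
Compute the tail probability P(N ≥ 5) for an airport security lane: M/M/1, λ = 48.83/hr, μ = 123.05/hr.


ρ = 48.83/123.05 = 0.3968
P(N ≥ n) = ρ^n = 0.3968^5 = 0.009841

Final: 0.009841


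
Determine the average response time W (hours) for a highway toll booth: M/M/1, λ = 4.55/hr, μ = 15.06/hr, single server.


W = 1/(μ−λ) = 1/(15.06 − 4.55) = 1/10.51 = 0.09515 hr

Final: 0.09515 hr


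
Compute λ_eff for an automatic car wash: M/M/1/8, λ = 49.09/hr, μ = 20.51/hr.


ρ = 2.3935; P_K = (1−ρ)ρ^8/(1−ρ^9) = 0.582422
λ_eff = λ(1 − P_K) = 49.09·(1 − 0.582422) = 49.09·0.417578 = 20.4989 /hr

Final: 20.4989 /hr


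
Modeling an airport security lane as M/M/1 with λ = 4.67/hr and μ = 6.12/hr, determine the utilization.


ρ = λ/μ = 4.67/6.12 = 0.7631

Final: 0.7631


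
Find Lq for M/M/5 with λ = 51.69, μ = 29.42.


a = λ/μ = 1.7570; ρ = a/5 = 0.3514
P₀ = 0.171924
Lq = P₀·a^c·ρ / (c!·(1−ρ)²) = 0.171924·16.74246·0.3514/(120·0.42069)
= 0.02004

Final: 0.02004


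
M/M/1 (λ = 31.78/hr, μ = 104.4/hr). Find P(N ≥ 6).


ρ = 31.78/104.4 = 0.3044
P(N ≥ n) = ρ^n = 0.3044^6 = 0.0007956

Final: 0.0007956


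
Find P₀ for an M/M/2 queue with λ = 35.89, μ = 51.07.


a = λ/μ = 35.89/51.07 = 0.7028; ρ = a/c = 0.3514
Σ_{k=0}^{1} a^k/k! (terms k=0..1) = 1.00000 + 0.70276 = 1.70276
Tail: a^2/(2!(1−ρ)) = 0.49387/(2·0.6486) = 0.38071
P₀ = 1/(1.70276 + 0.38071) = 1/2.08347 = 0.479968

Final: 0.479968


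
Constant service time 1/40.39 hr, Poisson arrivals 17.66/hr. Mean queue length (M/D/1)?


ρ = 17.66/40.39 = 0.4372
M/D/1: Lq = ρ²/(2(1−ρ)) = 0.1912/(2·0.5628) = 0.16985

Final: 0.16985


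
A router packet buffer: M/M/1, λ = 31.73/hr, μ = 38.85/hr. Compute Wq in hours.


ρ = 31.73/38.85 = 0.8167
Wq = ρ/(μ−λ) = 0.8167/(38.85 − 31.73) = 0.8167/7.12 = 0.1147 hr

Final: 0.1147 hr


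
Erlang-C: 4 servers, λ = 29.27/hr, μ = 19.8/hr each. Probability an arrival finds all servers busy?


a = λ/μ = 1.4783; ρ = a/4 = 0.3696
P₀ = 0.225989 (from M/M/c formula)
C(c,a) = [a^c/(c!(1−ρ))]·P₀ = [4.77562/(24·0.6304)]·0.225989
= 0.31563·0.225989 = 0.071330

Final: 0.071330


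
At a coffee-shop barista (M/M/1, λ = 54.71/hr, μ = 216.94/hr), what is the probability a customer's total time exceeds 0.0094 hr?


W ~ Exponential(μ−λ) for M/M/1.
μ − λ = 216.94 − 54.71 = 162.2300
P(W > t) = e^{−(μ−λ)t} = e^{−1.5250} = 0.217629

Final: 0.217629


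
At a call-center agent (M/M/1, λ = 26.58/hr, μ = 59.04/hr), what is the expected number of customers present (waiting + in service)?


ρ = λ/μ = 26.58/59.04 = 0.4502
L = ρ/(1−ρ) = 0.4502/(1 − 0.4502) = 0.4502/0.5498 = 0.8189

Final: 0.8189


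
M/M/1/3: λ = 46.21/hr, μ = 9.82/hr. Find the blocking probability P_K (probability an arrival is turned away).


ρ = λ/μ = 46.21/9.82 = 4.7057
P_K = (1−ρ)ρ^K/(1−ρ^(K+1)) = (-3.7057·104.201373)/(1 − 490.340678)
= -386.139304/-489.340678 = 0.789101

Final: 0.789101


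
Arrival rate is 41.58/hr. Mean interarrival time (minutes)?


Mean interarrival time = 1/λ = 1/41.58 hour = 0.02405 hour
In minutes: 0.02405 × 60 = 1.4430 min

Final: 1.4430 min


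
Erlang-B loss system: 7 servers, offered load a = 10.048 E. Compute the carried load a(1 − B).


B(7,10.048) = 0.411175 (Erlang-B)
Carried load = a(1 − B) = 10.048·(1 − 0.411175) = 10.048·0.588825 = 5.9165 E

Final: 5.9165 Erlangs


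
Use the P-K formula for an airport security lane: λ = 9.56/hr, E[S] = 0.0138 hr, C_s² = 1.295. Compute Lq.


ρ = λ·E[S] = 9.56·0.0138 = 0.1319
Lq = ρ²(1+C_s²)/(2(1−ρ)) = 0.01740·(1+1.295)/(2·0.8681)
= 0.01740·2.2950/1.7361 = 0.02301

Final: 0.02301


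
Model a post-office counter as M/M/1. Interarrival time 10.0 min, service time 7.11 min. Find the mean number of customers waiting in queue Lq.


λ = 60/10.0 = 6.0000 /hr
μ = 60/7.11 = 8.4388 /hr
ρ = λ/μ = 6.0000/8.4388 = 0.7110
Lq = ρ²/(1−ρ) = 0.5055/0.2890 = 1.7492

Final: 1.7492


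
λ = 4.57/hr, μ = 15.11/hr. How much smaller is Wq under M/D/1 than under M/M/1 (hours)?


ρ = 4.57/15.11 = 0.3024
Wq(M/M/1) = ρ/(μ−λ) = 0.3024/10.54 = 0.02870 hr
Wq(M/D/1) = ρ/(2(μ−λ)) = 0.01435 hr
Savings = 0.02870 − 0.01435 = 0.01435 hr

Final: 0.01435 hr


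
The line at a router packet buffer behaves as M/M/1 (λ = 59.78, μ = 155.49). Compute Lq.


ρ = 59.78/155.49 = 0.3845
Lq = ρ²/(1−ρ) = 0.1478/0.6155 = 0.2401

Final: 0.2401


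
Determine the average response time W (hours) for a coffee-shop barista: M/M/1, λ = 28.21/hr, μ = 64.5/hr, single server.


W = 1/(μ−λ) = 1/(64.5 − 28.21) = 1/36.29 = 0.02756 hr

Final: 0.02756 hr


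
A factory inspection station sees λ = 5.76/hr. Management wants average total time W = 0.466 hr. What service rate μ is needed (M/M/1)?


W = 1/(μ−λ) ⇒ μ − λ = 1/W = 1/0.466 = 2.1459
μ = λ + 1/W = 5.76 + 2.1459 = 7.9059 per hr

Final: 7.9059 /hr


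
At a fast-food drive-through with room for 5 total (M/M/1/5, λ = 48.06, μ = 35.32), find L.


ρ = 48.06/35.32 = 1.3607
L = ρ[1 − (K+1)ρ^K + Kρ^(K+1)] / [(1−ρ)(1−ρ^(K+1))]
Numerator: 1.3607·(1 − 6·4.664610 + 5·6.347145) = 6.460702
Denominator: (-0.3607)·(-5.347145) = 1.928727
L = 6.460702/1.928727 = 3.3497

Final: 3.3497


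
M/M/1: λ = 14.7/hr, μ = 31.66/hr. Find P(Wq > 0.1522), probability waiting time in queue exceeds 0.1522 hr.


ρ = 14.7/31.66 = 0.4643
P(Wq > t) = ρ·e^{−(μ−λ)t} = 0.4643·e^{−2.5813}
= 0.4643·0.075675 = 0.035136

Final: 0.035136


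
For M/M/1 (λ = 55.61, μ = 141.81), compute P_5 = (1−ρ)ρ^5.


ρ = 55.61/141.81 = 0.3921
P_n = (1−ρ)·ρ^n = (1 − 0.3921)·0.3921^5 = 0.6079·0.009273 = 0.005637

Final: 0.005637


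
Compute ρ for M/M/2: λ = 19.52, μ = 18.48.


ρ = λ/(cμ) = 19.52/(2·18.48) = 19.52/36.96 = 0.5281

Final: 0.5281


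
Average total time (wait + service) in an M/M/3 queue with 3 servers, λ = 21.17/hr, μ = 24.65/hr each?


a = 0.8588; ρ = 0.2863; P₀ = 0.420958
Lq = P₀·a^c·ρ/(c!(1−ρ)²) = 0.02498
Wq = Lq/λ = 0.02498/21.17 = 0.001180 hr
W = Wq + 1/μ = 0.001180 + 0.04057 = 0.04175 hr

Final: 0.04175 hr


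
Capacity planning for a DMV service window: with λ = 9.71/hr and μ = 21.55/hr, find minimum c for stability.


Stability requires cμ > λ ⇔ c > λ/μ.
λ/μ = 9.71/21.55 = 0.4506
Minimum integer c = ⌊0.4506⌋ + 1 = 1
Check: 1·21.55 = 21.55 > 9.71, while 0·21.55 = 0.00 ≤ 9.71

Final: 1 servers


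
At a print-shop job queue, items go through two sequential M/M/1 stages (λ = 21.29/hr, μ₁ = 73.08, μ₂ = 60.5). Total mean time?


Each node sees arrival rate λ = 21.29/hr (tandem ⇒ throughput preserved).
W₁ = 1/(μ₁−λ) = 1/(73.08−21.29) = 0.01931 hr
W₂ = 1/(μ₂−λ) = 1/(60.5−21.29) = 0.02550 hr
W_total = W₁ + W₂ = 0.01931 + 0.02550 = 0.04481 hr

Final: 0.04481 hr


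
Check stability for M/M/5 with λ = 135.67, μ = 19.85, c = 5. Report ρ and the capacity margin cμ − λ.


Total capacity cμ = 5·19.85 = 99.25/hr
ρ = λ/(cμ) = 135.67/99.25 = 1.3670
Stable ⇔ ρ < 1: NO
Spare capacity = cμ − λ = 99.25 − 135.67 = -36.42/hr

Final: ρ = 1.3670; unstable; margin = -36.42/hr


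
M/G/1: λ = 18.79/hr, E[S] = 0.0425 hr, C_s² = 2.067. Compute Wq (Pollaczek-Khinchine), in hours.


ρ = λ·E[S] = 18.79·0.0425 = 0.7986
E[S²] = E[S]²(1+C_s²) = 0.0425²·(1+2.067) = 0.005540
Wq = λ·E[S²]/(2(1−ρ)) = 18.79·0.005540/(2·0.2014) = 0.25839 hr

Final: 0.25839 hr


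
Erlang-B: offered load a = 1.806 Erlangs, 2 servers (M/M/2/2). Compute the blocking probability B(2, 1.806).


B(c,a) = (a^c/c!) / Σ_{k=0}^{c} a^k/k!
a^2/2! = 1.630818
Σ terms (k=0..2): 1.00000 + 1.80600 + 1.63082 = 4.436818
B = 1.630818/4.436818 = 0.367565

Final: 0.367565


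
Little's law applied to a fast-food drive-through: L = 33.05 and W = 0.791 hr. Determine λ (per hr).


λ = L/W = 33.05/0.791 = 41.7826 /hr

Final: 41.7826 /hr


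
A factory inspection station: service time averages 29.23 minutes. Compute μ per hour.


μ = 1/(service time) in consistent units.
1 hour = 60 min, so μ = 60/29.23 = 2.0527 per hour

Final: 2.0527 /hr


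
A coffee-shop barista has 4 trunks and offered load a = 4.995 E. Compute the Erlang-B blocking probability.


B(c,a) = (a^c/c!) / Σ_{k=0}^{c} a^k/k!
a^4/4! = 25.937656
Σ terms (k=0..4): 1.00000 + 4.99500 + 12.47501 + 20.77090 + 25.93766 = 65.178564
B = 25.937656/65.178564 = 0.397948

Final: 0.397948


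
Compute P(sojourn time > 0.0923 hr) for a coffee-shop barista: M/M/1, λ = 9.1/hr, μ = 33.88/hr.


W ~ Exponential(μ−λ) for M/M/1.
μ − λ = 33.88 − 9.1 = 24.7800
P(W > t) = e^{−(μ−λ)t} = e^{−2.2872} = 0.101551

Final: 0.101551


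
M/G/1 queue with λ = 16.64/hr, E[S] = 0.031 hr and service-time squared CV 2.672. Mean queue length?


ρ = λ·E[S] = 16.64·0.031 = 0.5158
Lq = ρ²(1+C_s²)/(2(1−ρ)) = 0.2661·(1+2.672)/(2·0.4842)
= 0.2661·3.6720/0.9683 = 1.00905

Final: 1.00905


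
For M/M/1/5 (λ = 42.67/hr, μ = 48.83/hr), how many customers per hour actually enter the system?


ρ = 0.8738; P_K = (1−ρ)ρ^5/(1−ρ^6) = 0.115874
λ_eff = λ(1 − P_K) = 42.67·(1 − 0.115874) = 42.67·0.884126 = 37.7257 /hr

Final: 37.7257 /hr


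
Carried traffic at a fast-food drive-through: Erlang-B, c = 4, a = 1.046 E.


B(4,1.046) = 0.017602 (Erlang-B)
Carried load = a(1 − B) = 1.046·(1 − 0.017602) = 1.046·0.982398 = 1.0276 E

Final: 1.0276 Erlangs


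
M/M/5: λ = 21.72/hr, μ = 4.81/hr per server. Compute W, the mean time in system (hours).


a = 4.5156; ρ = 0.9031; P₀ = 0.004765
Lq = P₀·a^c·ρ/(c!(1−ρ)²) = 7.17297
Wq = Lq/λ = 7.17297/21.72 = 0.33025 hr
W = Wq + 1/μ = 0.33025 + 0.20790 = 0.53815 hr

Final: 0.53815 hr


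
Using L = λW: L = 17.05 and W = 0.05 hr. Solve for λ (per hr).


λ = L/W = 17.05/0.05 = 341.0000 /hr

Final: 341.0000 /hr


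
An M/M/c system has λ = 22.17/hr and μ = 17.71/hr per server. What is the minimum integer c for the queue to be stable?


Stability requires cμ > λ ⇔ c > λ/μ.
λ/μ = 22.17/17.71 = 1.2518
Minimum integer c = ⌊1.2518⌋ + 1 = 2
Check: 2·17.71 = 35.42 > 22.17, while 1·17.71 = 17.71 ≤ 22.17

Final: 2 servers


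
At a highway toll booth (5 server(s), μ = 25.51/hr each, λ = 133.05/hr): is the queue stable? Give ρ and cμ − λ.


Total capacity cμ = 5·25.51 = 127.55/hr
ρ = λ/(cμ) = 133.05/127.55 = 1.0431
Stable ⇔ ρ < 1: NO
Spare capacity = cμ − λ = 127.55 − 133.05 = -5.50/hr

Final: ρ = 1.0431; unstable; margin = -5.50/hr


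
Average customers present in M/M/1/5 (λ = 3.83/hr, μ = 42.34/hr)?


ρ = 3.83/42.34 = 0.09046
L = ρ[1 − (K+1)ρ^K + Kρ^(K+1)] / [(1−ρ)(1−ρ^(K+1))]
Numerator: 0.09046·(1 − 6·0.000006057 + 5·0.0000005479) = 0.090455
Denominator: (0.9095)·(0.999999) = 0.909541
L = 0.090455/0.909541 = 0.09945

Final: 0.09945


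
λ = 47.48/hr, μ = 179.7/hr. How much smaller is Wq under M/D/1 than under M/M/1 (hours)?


ρ = 47.48/179.7 = 0.2642
Wq(M/M/1) = ρ/(μ−λ) = 0.2642/132.22 = 0.001998 hr
Wq(M/D/1) = ρ/(2(μ−λ)) = 0.0009992 hr
Savings = 0.001998 − 0.0009992 = 0.0009992 hr

Final: 0.0009992 hr


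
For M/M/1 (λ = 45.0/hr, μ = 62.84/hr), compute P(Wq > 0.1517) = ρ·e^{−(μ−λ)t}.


ρ = 45.0/62.84 = 0.7161
P(Wq > t) = ρ·e^{−(μ−λ)t} = 0.7161·e^{−2.7063}
= 0.7161·0.066782 = 0.047823

Final: 0.047823


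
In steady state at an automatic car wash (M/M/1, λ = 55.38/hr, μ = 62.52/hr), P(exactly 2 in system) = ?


ρ = 55.38/62.52 = 0.8858
P_n = (1−ρ)·ρ^n = (1 − 0.8858)·0.8858^2 = 0.1142·0.784636 = 0.089608

Final: 0.089608


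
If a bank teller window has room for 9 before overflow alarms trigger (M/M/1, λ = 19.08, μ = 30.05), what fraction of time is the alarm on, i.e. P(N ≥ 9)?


ρ = 19.08/30.05 = 0.6349
P(N ≥ n) = ρ^n = 0.6349^9 = 0.016773

Final: 0.016773


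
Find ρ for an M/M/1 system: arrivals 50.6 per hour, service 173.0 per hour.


ρ = λ/μ = 50.6/173.0 = 0.2925

Final: 0.2925


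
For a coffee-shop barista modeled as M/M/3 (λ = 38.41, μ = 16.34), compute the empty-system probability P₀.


a = λ/μ = 38.41/16.34 = 2.3507; ρ = a/c = 0.7836
Σ_{k=0}^{2} a^k/k! (terms k=0..2) = 1.00000 + 2.35067 + 2.76283 = 6.11351
Tail: a^3/(3!(1−ρ)) = 12.98903/(6·0.2164) = 10.00192
P₀ = 1/(6.11351 + 10.00192) = 1/16.11543 = 0.062052

Final: 0.062052


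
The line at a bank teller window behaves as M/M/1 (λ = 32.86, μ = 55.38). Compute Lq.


ρ = 32.86/55.38 = 0.5934
Lq = ρ²/(1−ρ) = 0.3521/0.4066 = 0.8658

Final: 0.8658


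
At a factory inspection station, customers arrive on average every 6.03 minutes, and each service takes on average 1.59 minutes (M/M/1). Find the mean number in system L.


λ = 60/6.03 = 9.9502 /hr
μ = 60/1.59 = 37.7358 /hr
ρ = λ/μ = 9.9502/37.7358 = 0.2637
L = ρ/(1−ρ) = 0.2637/0.7363 = 0.3581

Final: 0.3581


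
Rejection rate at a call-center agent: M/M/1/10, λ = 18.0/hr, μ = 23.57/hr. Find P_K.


ρ = λ/μ = 18.0/23.57 = 0.7637
P_K = (1−ρ)ρ^K/(1−ρ^(K+1)) = (0.2363·0.067473)/(1 − 0.051528)
= 0.015945/0.948472 = 0.016811

Final: 0.016811


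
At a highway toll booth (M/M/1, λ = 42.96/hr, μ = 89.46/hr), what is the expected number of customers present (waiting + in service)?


ρ = λ/μ = 42.96/89.46 = 0.4802
L = ρ/(1−ρ) = 0.4802/(1 − 0.4802) = 0.4802/0.5198 = 0.9239

Final: 0.9239


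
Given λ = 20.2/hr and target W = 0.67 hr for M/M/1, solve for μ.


W = 1/(μ−λ) ⇒ μ − λ = 1/W = 1/0.67 = 1.4925
μ = λ + 1/W = 20.2 + 1.4925 = 21.6925 per hr

Final: 21.6925 /hr


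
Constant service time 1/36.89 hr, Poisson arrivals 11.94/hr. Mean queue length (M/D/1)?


ρ = 11.94/36.89 = 0.3237
M/D/1: Lq = ρ²/(2(1−ρ)) = 0.1048/(2·0.6763) = 0.07745

Final: 0.07745


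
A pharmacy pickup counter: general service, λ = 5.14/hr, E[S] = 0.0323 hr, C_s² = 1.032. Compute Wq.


ρ = λ·E[S] = 5.14·0.0323 = 0.1660
E[S²] = E[S]²(1+C_s²) = 0.0323²·(1+1.032) = 0.002120
Wq = λ·E[S²]/(2(1−ρ)) = 5.14·0.002120/(2·0.8340) = 0.006533 hr

Final: 0.006533 hr


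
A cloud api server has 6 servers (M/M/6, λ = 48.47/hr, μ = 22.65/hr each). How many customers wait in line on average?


a = λ/μ = 2.1400; ρ = a/6 = 0.3567
P₀ = 0.117398
Lq = P₀·a^c·ρ / (c!·(1−ρ)²) = 0.117398·96.03485·0.3567/(720·0.41389)
= 0.01349

Final: 0.01349


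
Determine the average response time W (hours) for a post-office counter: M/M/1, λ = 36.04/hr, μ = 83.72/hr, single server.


W = 1/(μ−λ) = 1/(83.72 − 36.04) = 1/47.68 = 0.02097 hr

Final: 0.02097 hr


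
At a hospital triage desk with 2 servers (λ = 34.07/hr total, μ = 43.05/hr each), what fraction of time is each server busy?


ρ = λ/(cμ) = 34.07/(2·43.05) = 34.07/86.10 = 0.3957

Final: 0.3957


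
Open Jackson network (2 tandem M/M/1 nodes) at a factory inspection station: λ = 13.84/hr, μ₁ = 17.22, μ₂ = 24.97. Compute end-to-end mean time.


Each node sees arrival rate λ = 13.84/hr (tandem ⇒ throughput preserved).
W₁ = 1/(μ₁−λ) = 1/(17.22−13.84) = 0.29586 hr
W₂ = 1/(μ₂−λ) = 1/(24.97−13.84) = 0.08985 hr
W_total = W₁ + W₂ = 0.29586 + 0.08985 = 0.38571 hr

Final: 0.38571 hr


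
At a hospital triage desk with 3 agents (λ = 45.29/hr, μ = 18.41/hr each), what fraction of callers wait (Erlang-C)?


a = λ/μ = 2.4601; ρ = a/3 = 0.8200
P₀ = 0.049326 (from M/M/c formula)
C(c,a) = [a^c/(c!(1−ρ))]·P₀ = [14.88832/(6·0.1800)]·0.049326
= 13.78742·0.049326 = 0.680072

Final: 0.680072


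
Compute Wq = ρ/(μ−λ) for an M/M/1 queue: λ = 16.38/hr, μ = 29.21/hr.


ρ = 16.38/29.21 = 0.5608
Wq = ρ/(μ−λ) = 0.5608/(29.21 − 16.38) = 0.5608/12.83 = 0.04371 hr

Final: 0.04371 hr


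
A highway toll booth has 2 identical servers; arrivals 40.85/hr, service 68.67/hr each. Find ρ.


ρ = λ/(cμ) = 40.85/(2·68.67) = 40.85/137.34 = 0.2974

Final: 0.2974


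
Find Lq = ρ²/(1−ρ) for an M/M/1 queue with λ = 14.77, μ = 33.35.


ρ = 14.77/33.35 = 0.4429
Lq = ρ²/(1−ρ) = 0.1961/0.5571 = 0.3521

Final: 0.3521


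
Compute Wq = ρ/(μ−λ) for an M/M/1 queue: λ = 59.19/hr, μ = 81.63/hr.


ρ = 59.19/81.63 = 0.7251
Wq = ρ/(μ−λ) = 0.7251/(81.63 − 59.19) = 0.7251/22.44 = 0.03231 hr

Final: 0.03231 hr


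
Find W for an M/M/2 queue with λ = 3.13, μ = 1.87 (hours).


a = 1.6738; ρ = 0.8369; P₀ = 0.088792
Lq = P₀·a^c·ρ/(c!(1−ρ)²) = 3.91295
Wq = Lq/λ = 3.91295/3.13 = 1.25015 hr
W = Wq + 1/μ = 1.25015 + 0.53476 = 1.78490 hr

Final: 1.78490 hr


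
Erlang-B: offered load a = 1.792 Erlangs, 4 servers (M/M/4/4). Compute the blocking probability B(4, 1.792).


B(c,a) = (a^c/c!) / Σ_{k=0}^{c} a^k/k!
a^4/4! = 0.429676
Σ terms (k=0..4): 1.00000 + 1.79200 + 1.60563 + 0.95910 + 0.42968 = 5.786405
B = 0.429676/5.786405 = 0.074256

Final: 0.074256


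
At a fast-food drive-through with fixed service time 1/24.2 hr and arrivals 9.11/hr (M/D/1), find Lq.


ρ = 9.11/24.2 = 0.3764
M/D/1: Lq = ρ²/(2(1−ρ)) = 0.1417/(2·0.6236) = 0.11363

Final: 0.11363


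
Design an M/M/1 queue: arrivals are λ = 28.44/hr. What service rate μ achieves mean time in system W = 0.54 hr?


W = 1/(μ−λ) ⇒ μ − λ = 1/W = 1/0.54 = 1.8519
μ = λ + 1/W = 28.44 + 1.8519 = 30.2919 per hr

Final: 30.2919 /hr


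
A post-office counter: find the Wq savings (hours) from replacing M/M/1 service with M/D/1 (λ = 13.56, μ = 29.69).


ρ = 13.56/29.69 = 0.4567
Wq(M/M/1) = ρ/(μ−λ) = 0.4567/16.13 = 0.02831 hr
Wq(M/D/1) = ρ/(2(μ−λ)) = 0.01416 hr
Savings = 0.02831 − 0.01416 = 0.01416 hr

Final: 0.01416 hr
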